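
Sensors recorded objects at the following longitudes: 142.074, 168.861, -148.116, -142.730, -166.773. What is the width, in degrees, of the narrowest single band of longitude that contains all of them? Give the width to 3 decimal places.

Sort the longitudes: -166.773°, -148.116°, -142.730°, +142.074°, +168.861°.
Eastward gaps between consecutive values (wrapping around): 18.657°, 5.386°, 284.804°, 26.787°, 24.366°.
Largest gap = 284.804° ⇒ minimal covering band is its complement: 360° − 284.804° = 75.196°.
Band runs from +142.074° eastward to -142.730°, crossing the antimeridian.

75.196°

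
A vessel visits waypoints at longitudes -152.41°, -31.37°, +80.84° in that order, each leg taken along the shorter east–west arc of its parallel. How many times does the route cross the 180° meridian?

0

Leg 1: -152.41° → -31.37°, shortest Δλ = 121.04° (east) — does not cross 180°.
Leg 2: -31.37° → +80.84°, shortest Δλ = 112.21° (east) — does not cross 180°.
Total crossings: 0.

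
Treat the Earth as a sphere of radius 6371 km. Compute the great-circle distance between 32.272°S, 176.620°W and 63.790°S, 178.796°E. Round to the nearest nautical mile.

Δλ = 178.796 − -176.620 = 355.416°; wrapped into (−180°, 180°]: -4.584°.
Δφ = -63.790 − -32.272 = -31.518°.
a = sin²(Δφ/2) + cos φ₁ · cos φ₂ · sin²(Δλ/2) = 0.074359.
c = 2·atan2(√a, √(1−a)) = 0.55237 rad → d = 6371·c ≈ 3519.17 km ≈ 1900.20 nmi.

1900 nmi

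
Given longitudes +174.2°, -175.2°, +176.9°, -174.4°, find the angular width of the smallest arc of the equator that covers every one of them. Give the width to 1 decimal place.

Sort the longitudes: -175.2°, -174.4°, +174.2°, +176.9°.
Eastward gaps between consecutive values (wrapping around): 0.8°, 348.6°, 2.7°, 7.9°.
Largest gap = 348.6° ⇒ minimal covering band is its complement: 360° − 348.6° = 11.4°.
Band runs from +174.2° eastward to -174.4°, crossing the antimeridian.

11.4°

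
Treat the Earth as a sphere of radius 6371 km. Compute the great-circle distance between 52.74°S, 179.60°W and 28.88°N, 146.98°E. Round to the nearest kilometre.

9637 km

Δλ = 146.98 − -179.60 = 326.58°; wrapped into (−180°, 180°]: -33.42°.
Δφ = 28.88 − -52.74 = 81.62°.
a = sin²(Δφ/2) + cos φ₁ · cos φ₂ · sin²(Δλ/2) = 0.470959.
c = 2·atan2(√a, √(1−a)) = 1.51268 rad → d = 6371·c ≈ 9637.29 km.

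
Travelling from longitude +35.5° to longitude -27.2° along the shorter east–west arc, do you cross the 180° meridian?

No

Signed shortest Δλ = ((-27.2 − 35.5 + 180) mod 360) − 180 = -62.7°.
Going west by 62.7° from +35.5° reaches -27.2° without touching 180°.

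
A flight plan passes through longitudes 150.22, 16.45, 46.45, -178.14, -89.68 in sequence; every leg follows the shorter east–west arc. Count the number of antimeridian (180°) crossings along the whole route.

1

Leg 1: +150.22° → +16.45°, shortest Δλ = -133.77° (west) — does not cross 180°.
Leg 2: +16.45° → +46.45°, shortest Δλ = 30.0° (east) — does not cross 180°.
Leg 3: +46.45° → -178.14°, shortest Δλ = 135.41° (east) — crosses 180°.
Leg 4: -178.14° → -89.68°, shortest Δλ = 88.46° (east) — does not cross 180°.
Total crossings: 1.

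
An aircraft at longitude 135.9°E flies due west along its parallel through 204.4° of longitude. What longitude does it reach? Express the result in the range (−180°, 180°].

68.5°W

Start at +135.9°; shift −204.4° → -68.5°.
-68.5° already lies in (−180°, 180°].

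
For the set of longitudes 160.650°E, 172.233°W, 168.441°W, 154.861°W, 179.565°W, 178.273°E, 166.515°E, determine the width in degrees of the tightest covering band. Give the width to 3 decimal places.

44.489°

Sort the longitudes: -179.565°, -172.233°, -168.441°, -154.861°, +160.650°, +166.515°, +178.273°.
Eastward gaps between consecutive values (wrapping around): 7.332°, 3.792°, 13.580°, 315.511°, 5.865°, 11.758°, 2.162°.
Largest gap = 315.511° ⇒ minimal covering band is its complement: 360° − 315.511° = 44.489°.
Band runs from +160.650° eastward to -154.861°, crossing the antimeridian.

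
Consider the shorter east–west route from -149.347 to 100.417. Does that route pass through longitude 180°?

Yes

Naïve |100.417 − -149.347| = 249.764° > 180°, so the shorter arc goes the other way round — across 180°.
Signed shortest Δλ = ((100.417 − -149.347 + 180) mod 360) − 180 = -110.236°.
Going west by 110.236° from -149.347° passes through 180° before reaching +100.417°.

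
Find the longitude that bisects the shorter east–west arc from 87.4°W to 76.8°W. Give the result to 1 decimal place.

82.1°W

Signed shortest Δλ from -87.4° to -76.8° is +10.6°.
Midpoint longitude = -87.4° + (+10.6°)/2 = -87.4° + 5.3° = -82.1°.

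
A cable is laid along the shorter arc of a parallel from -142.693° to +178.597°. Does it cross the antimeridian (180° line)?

Yes

Naïve |178.597 − -142.693| = 321.29° > 180°, so the shorter arc goes the other way round — across 180°.
Signed shortest Δλ = ((178.597 − -142.693 + 180) mod 360) − 180 = -38.71°.
Going west by 38.71° from -142.693° passes through 180° before reaching +178.597°.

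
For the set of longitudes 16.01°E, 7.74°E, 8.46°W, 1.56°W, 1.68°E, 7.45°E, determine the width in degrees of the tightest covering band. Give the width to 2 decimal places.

24.47°

Sort the longitudes: -8.46°, -1.56°, +1.68°, +7.45°, +7.74°, +16.01°.
Eastward gaps between consecutive values (wrapping around): 6.90°, 3.24°, 5.77°, 0.29°, 8.27°, 335.53°.
Largest gap = 335.53° ⇒ minimal covering band is its complement: 360° − 335.53° = 24.47°.
Band runs from -8.46° eastward to +16.01°.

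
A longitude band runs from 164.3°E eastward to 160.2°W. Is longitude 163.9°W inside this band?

Yes

Band width going east from +164.3° to -160.2°: ((-160.2 − 164.3) mod 360) = 35.5°.
Offset of -163.9° east of the west edge: ((-163.9 − 164.3) mod 360) = 31.8°.
31.8° ≤ 35.5° ⇒ inside.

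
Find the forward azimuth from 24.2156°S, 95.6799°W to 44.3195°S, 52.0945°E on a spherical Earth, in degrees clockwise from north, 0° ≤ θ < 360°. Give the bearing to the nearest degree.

157°

Δλ = 52.0945 − -95.6799 = 147.7744°.
θ = atan2( sin Δλ · cos φ₂ , cos φ₁ · sin φ₂ − sin φ₁ · cos φ₂ · cos Δλ )
  = atan2(0.38152, -0.88544) = 156.690° → normalised to [0°, 360°): 156.690°.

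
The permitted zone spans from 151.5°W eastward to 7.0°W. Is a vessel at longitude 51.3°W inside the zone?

Band width going east from -151.5° to -7.0°: ((-7.0 − -151.5) mod 360) = 144.5°.
Offset of -51.3° east of the west edge: ((-51.3 − -151.5) mod 360) = 100.2°.
100.2° ≤ 144.5° ⇒ inside.

Yes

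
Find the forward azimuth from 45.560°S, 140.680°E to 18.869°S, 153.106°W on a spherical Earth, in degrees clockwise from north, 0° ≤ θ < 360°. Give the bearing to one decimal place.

Δλ = -153.106 − 140.680 = -293.786°; wrapped into (−180°, 180°]: 66.214°.
θ = atan2( sin Δλ · cos φ₂ , cos φ₁ · sin φ₂ − sin φ₁ · cos φ₂ · cos Δλ )
  = atan2(0.86588, 0.04605) = 86.955° → normalised to [0°, 360°): 86.955°.

87.0°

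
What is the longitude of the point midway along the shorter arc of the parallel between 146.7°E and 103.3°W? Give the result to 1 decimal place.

158.3°W

Signed shortest Δλ from +146.7° to -103.3° is +110.0°.
Midpoint longitude = +146.7° + (+110.0°)/2 = +146.7° + 55.0° = +201.7°.
Normalise into (−180°, 180°]: -158.3°.
(The naïve average (+146.7 + -103.3)/2 = 21.7° is on the wrong side of the globe.)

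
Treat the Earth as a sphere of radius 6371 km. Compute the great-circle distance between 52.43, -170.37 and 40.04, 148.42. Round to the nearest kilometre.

3398 km

Δλ = 148.42 − -170.37 = 318.79°; wrapped into (−180°, 180°]: -41.21°.
Δφ = 40.04 − 52.43 = -12.39°.
a = sin²(Δφ/2) + cos φ₁ · cos φ₂ · sin²(Δλ/2) = 0.069459.
c = 2·atan2(√a, √(1−a)) = 0.53340 rad → d = 6371·c ≈ 3398.31 km.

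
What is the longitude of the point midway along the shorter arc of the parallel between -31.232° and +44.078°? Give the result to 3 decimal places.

Signed shortest Δλ from -31.232° to +44.078° is +75.310°.
Midpoint longitude = -31.232° + (+75.310°)/2 = -31.232° + 37.655° = +6.423°.

+6.423°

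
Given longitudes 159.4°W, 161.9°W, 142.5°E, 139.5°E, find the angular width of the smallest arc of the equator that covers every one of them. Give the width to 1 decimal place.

61.1°

Sort the longitudes: -161.9°, -159.4°, +139.5°, +142.5°.
Eastward gaps between consecutive values (wrapping around): 2.5°, 298.9°, 3.0°, 55.6°.
Largest gap = 298.9° ⇒ minimal covering band is its complement: 360° − 298.9° = 61.1°.
Band runs from +139.5° eastward to -159.4°, crossing the antimeridian.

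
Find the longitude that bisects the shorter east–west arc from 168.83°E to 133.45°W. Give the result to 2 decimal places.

162.31°W

Signed shortest Δλ from +168.83° to -133.45° is +57.72°.
Midpoint longitude = +168.83° + (+57.72°)/2 = +168.83° + 28.86° = +197.69°.
Normalise into (−180°, 180°]: -162.31°.
(The naïve average (+168.83 + -133.45)/2 = 17.69° is on the wrong side of the globe.)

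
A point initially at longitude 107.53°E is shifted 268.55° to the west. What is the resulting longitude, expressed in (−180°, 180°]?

161.02°W

Start at +107.53°; shift −268.55° → -161.02°.
-161.02° already lies in (−180°, 180°].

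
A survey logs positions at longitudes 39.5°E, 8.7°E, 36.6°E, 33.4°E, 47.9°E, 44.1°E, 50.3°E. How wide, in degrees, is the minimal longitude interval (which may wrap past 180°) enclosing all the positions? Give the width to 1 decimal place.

Sort the longitudes: +8.7°, +33.4°, +36.6°, +39.5°, +44.1°, +47.9°, +50.3°.
Eastward gaps between consecutive values (wrapping around): 24.7°, 3.2°, 2.9°, 4.6°, 3.8°, 2.4°, 318.4°.
Largest gap = 318.4° ⇒ minimal covering band is its complement: 360° − 318.4° = 41.6°.
Band runs from +8.7° eastward to +50.3°.

41.6°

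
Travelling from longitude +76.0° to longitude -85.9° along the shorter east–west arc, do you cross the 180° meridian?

No

Signed shortest Δλ = ((-85.9 − 76.0 + 180) mod 360) − 180 = -161.9°.
Going west by 161.9° from +76.0° reaches -85.9° without touching 180°.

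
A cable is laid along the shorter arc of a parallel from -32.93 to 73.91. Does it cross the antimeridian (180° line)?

No

Signed shortest Δλ = ((73.91 − -32.93 + 180) mod 360) − 180 = 106.84°.
Going east by 106.84° from -32.93° reaches +73.91° without touching 180°.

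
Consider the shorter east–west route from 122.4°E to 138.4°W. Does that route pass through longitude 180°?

Yes

Naïve |-138.4 − 122.4| = 260.8° > 180°, so the shorter arc goes the other way round — across 180°.
Signed shortest Δλ = ((-138.4 − 122.4 + 180) mod 360) − 180 = 99.2°.
Going east by 99.2° from +122.4° passes through 180° before reaching -138.4°.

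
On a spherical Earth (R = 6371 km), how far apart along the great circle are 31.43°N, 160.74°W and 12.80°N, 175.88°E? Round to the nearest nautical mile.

1708 nmi

Δλ = 175.88 − -160.74 = 336.62°; wrapped into (−180°, 180°]: -23.38°.
Δφ = 12.80 − 31.43 = -18.63°.
a = sin²(Δφ/2) + cos φ₁ · cos φ₂ · sin²(Δλ/2) = 0.060359.
c = 2·atan2(√a, √(1−a)) = 0.49644 rad → d = 6371·c ≈ 3162.84 km ≈ 1707.80 nmi.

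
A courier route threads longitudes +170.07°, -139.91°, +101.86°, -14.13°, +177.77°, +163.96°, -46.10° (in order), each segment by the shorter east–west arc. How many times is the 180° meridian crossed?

4

Leg 1: +170.07° → -139.91°, shortest Δλ = 50.02° (east) — crosses 180°.
Leg 2: -139.91° → +101.86°, shortest Δλ = -118.23° (west) — crosses 180°.
Leg 3: +101.86° → -14.13°, shortest Δλ = -115.99° (west) — does not cross 180°.
Leg 4: -14.13° → +177.77°, shortest Δλ = -168.1° (west) — crosses 180°.
Leg 5: +177.77° → +163.96°, shortest Δλ = -13.81° (west) — does not cross 180°.
Leg 6: +163.96° → -46.10°, shortest Δλ = 149.94° (east) — crosses 180°.
Total crossings: 4.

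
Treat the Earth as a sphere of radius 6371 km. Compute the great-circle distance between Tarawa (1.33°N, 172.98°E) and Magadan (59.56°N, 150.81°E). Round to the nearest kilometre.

6752 km

Δλ = 150.81 − 172.98 = -22.17°.
Δφ = 59.56 − 1.33 = 58.23°.
a = sin²(Δφ/2) + cos φ₁ · cos φ₂ · sin²(Δλ/2) = 0.255468.
c = 2·atan2(√a, √(1−a)) = 1.05978 rad → d = 6371·c ≈ 6751.86 km.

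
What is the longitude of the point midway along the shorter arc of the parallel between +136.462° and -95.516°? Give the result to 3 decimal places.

-159.527°

Signed shortest Δλ from +136.462° to -95.516° is +128.022°.
Midpoint longitude = +136.462° + (+128.022°)/2 = +136.462° + 64.011° = +200.473°.
Normalise into (−180°, 180°]: -159.527°.
(The naïve average (+136.462 + -95.516)/2 = 20.473° is on the wrong side of the globe.)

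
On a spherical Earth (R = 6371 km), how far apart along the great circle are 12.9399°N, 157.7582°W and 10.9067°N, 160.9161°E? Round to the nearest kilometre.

Δλ = 160.9161 − -157.7582 = 318.6743°; wrapped into (−180°, 180°]: -41.3257°.
Δφ = 10.9067 − 12.9399 = -2.0332°.
a = sin²(Δφ/2) + cos φ₁ · cos φ₂ · sin²(Δλ/2) = 0.119477.
c = 2·atan2(√a, √(1−a)) = 0.70587 rad → d = 6371·c ≈ 4497.11 km.

4497 km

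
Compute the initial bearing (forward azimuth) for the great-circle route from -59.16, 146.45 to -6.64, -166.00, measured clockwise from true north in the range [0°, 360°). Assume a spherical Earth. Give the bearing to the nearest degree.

Δλ = -166.00 − 146.45 = -312.45°; wrapped into (−180°, 180°]: 47.55°.
θ = atan2( sin Δλ · cos φ₂ , cos φ₁ · sin φ₂ − sin φ₁ · cos φ₂ · cos Δλ )
  = atan2(0.73292, 0.51635) = 54.835° → normalised to [0°, 360°): 54.835°.

55°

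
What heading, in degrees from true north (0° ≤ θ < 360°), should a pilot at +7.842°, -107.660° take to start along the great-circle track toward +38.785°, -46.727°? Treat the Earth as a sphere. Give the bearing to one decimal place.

Δλ = -46.727 − -107.660 = 60.933°.
θ = atan2( sin Δλ · cos φ₂ , cos φ₁ · sin φ₂ − sin φ₁ · cos φ₂ · cos Δλ )
  = atan2(0.68133, 0.56887) = 50.140° → normalised to [0°, 360°): 50.140°.

50.1°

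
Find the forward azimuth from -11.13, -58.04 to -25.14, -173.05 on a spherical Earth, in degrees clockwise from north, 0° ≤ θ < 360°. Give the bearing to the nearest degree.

Δλ = -173.05 − -58.04 = -115.01°.
θ = atan2( sin Δλ · cos φ₂ , cos φ₁ · sin φ₂ − sin φ₁ · cos φ₂ · cos Δλ )
  = atan2(-0.82039, -0.49072) = -120.886° → normalised to [0°, 360°): 239.114°.

239°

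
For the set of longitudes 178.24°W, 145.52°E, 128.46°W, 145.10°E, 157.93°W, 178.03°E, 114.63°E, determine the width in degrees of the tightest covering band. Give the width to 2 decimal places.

Sort the longitudes: -178.24°, -157.93°, -128.46°, +114.63°, +145.10°, +145.52°, +178.03°.
Eastward gaps between consecutive values (wrapping around): 20.31°, 29.47°, 243.09°, 30.47°, 0.42°, 32.51°, 3.73°.
Largest gap = 243.09° ⇒ minimal covering band is its complement: 360° − 243.09° = 116.91°.
Band runs from +114.63° eastward to -128.46°, crossing the antimeridian.

116.91°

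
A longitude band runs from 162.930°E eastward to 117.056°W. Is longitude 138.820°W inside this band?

Band width going east from +162.930° to -117.056°: ((-117.056 − 162.930) mod 360) = 80.014°.
Offset of -138.820° east of the west edge: ((-138.820 − 162.930) mod 360) = 58.250°.
58.250° ≤ 80.014° ⇒ inside.

Yes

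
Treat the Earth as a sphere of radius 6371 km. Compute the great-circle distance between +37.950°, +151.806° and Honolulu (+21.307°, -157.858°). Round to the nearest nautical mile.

2773 nmi

Δλ = -157.858 − 151.806 = -309.664°; wrapped into (−180°, 180°]: 50.336°.
Δφ = 21.307 − 37.950 = -16.643°.
a = sin²(Δφ/2) + cos φ₁ · cos φ₂ · sin²(Δλ/2) = 0.153813.
c = 2·atan2(√a, √(1−a)) = 0.80602 rad → d = 6371·c ≈ 5135.17 km ≈ 2772.77 nmi.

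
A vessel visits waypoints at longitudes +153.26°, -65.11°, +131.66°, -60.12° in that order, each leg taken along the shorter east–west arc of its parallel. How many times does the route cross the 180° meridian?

3

Leg 1: +153.26° → -65.11°, shortest Δλ = 141.63° (east) — crosses 180°.
Leg 2: -65.11° → +131.66°, shortest Δλ = -163.23° (west) — crosses 180°.
Leg 3: +131.66° → -60.12°, shortest Δλ = 168.22° (east) — crosses 180°.
Total crossings: 3.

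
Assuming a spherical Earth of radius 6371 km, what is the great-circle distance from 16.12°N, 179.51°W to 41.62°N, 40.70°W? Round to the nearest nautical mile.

Δλ = -40.70 − -179.51 = 138.81°.
Δφ = 41.62 − 16.12 = 25.50°.
a = sin²(Δφ/2) + cos φ₁ · cos φ₂ · sin²(Δλ/2) = 0.678018.
c = 2·atan2(√a, √(1−a)) = 1.93482 rad → d = 6371·c ≈ 12326.73 km ≈ 6655.90 nmi.

6656 nmi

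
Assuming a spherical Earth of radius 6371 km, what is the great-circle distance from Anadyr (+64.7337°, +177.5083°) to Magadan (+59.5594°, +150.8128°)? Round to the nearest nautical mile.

803 nmi

Δλ = 150.8128 − 177.5083 = -26.6955°.
Δφ = 59.5594 − 64.7337 = -5.1743°.
a = sin²(Δφ/2) + cos φ₁ · cos φ₂ · sin²(Δλ/2) = 0.013563.
c = 2·atan2(√a, √(1−a)) = 0.23345 rad → d = 6371·c ≈ 1487.31 km ≈ 803.08 nmi.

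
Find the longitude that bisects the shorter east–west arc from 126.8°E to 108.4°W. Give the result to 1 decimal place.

170.8°W

Signed shortest Δλ from +126.8° to -108.4° is +124.8°.
Midpoint longitude = +126.8° + (+124.8°)/2 = +126.8° + 62.4° = +189.2°.
Normalise into (−180°, 180°]: -170.8°.
(The naïve average (+126.8 + -108.4)/2 = 9.2° is on the wrong side of the globe.)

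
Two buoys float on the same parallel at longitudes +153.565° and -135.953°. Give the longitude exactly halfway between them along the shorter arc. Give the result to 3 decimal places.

-171.194°

Signed shortest Δλ from +153.565° to -135.953° is +70.482°.
Midpoint longitude = +153.565° + (+70.482°)/2 = +153.565° + 35.241° = +188.806°.
Normalise into (−180°, 180°]: -171.194°.
(The naïve average (+153.565 + -135.953)/2 = 8.806° is on the wrong side of the globe.)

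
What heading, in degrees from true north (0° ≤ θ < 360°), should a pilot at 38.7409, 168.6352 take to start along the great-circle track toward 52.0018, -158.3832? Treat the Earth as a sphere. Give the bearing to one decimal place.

49.0°

Δλ = -158.3832 − 168.6352 = -327.0184°; wrapped into (−180°, 180°]: 32.9816°.
θ = atan2( sin Δλ · cos φ₂ , cos φ₁ · sin φ₂ − sin φ₁ · cos φ₂ · cos Δλ )
  = atan2(0.33513, 0.29147) = 48.986° → normalised to [0°, 360°): 48.986°.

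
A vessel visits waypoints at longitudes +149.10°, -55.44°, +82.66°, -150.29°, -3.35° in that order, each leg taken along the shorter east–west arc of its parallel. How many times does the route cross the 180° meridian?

Leg 1: +149.10° → -55.44°, shortest Δλ = 155.46° (east) — crosses 180°.
Leg 2: -55.44° → +82.66°, shortest Δλ = 138.1° (east) — does not cross 180°.
Leg 3: +82.66° → -150.29°, shortest Δλ = 127.05° (east) — crosses 180°.
Leg 4: -150.29° → -3.35°, shortest Δλ = 146.94° (east) — does not cross 180°.
Total crossings: 2.

2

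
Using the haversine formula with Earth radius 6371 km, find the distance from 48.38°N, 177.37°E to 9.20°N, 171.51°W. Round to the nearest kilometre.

4479 km

Δλ = -171.51 − 177.37 = -348.88°; wrapped into (−180°, 180°]: 11.12°.
Δφ = 9.20 − 48.38 = -39.18°.
a = sin²(Δφ/2) + cos φ₁ · cos φ₂ · sin²(Δλ/2) = 0.118572.
c = 2·atan2(√a, √(1−a)) = 0.70308 rad → d = 6371·c ≈ 4479.31 km.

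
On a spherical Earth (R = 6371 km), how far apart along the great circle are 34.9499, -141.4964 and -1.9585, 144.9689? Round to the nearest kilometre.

8643 km

Δλ = 144.9689 − -141.4964 = 286.4653°; wrapped into (−180°, 180°]: -73.5347°.
Δφ = -1.9585 − 34.9499 = -36.9084°.
a = sin²(Δφ/2) + cos φ₁ · cos φ₂ · sin²(Δλ/2) = 0.393698.
c = 2·atan2(√a, √(1−a)) = 1.35656 rad → d = 6371·c ≈ 8642.62 km.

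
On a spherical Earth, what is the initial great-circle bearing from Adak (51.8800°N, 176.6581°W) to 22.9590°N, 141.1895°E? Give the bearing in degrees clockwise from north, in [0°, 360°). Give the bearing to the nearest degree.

Δλ = 141.1895 − -176.6581 = 317.8476°; wrapped into (−180°, 180°]: -42.1524°.
θ = atan2( sin Δλ · cos φ₂ , cos φ₁ · sin φ₂ − sin φ₁ · cos φ₂ · cos Δλ )
  = atan2(-0.61794, -0.29625) = -115.613° → normalised to [0°, 360°): 244.387°.

244°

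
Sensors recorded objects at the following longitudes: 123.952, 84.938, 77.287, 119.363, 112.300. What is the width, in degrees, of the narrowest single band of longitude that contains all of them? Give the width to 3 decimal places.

Sort the longitudes: +77.287°, +84.938°, +112.300°, +119.363°, +123.952°.
Eastward gaps between consecutive values (wrapping around): 7.651°, 27.362°, 7.063°, 4.589°, 313.335°.
Largest gap = 313.335° ⇒ minimal covering band is its complement: 360° − 313.335° = 46.665°.
Band runs from +77.287° eastward to +123.952°.

46.665°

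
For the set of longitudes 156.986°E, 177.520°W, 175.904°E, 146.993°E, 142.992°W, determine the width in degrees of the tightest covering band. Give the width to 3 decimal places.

Sort the longitudes: -177.520°, -142.992°, +146.993°, +156.986°, +175.904°.
Eastward gaps between consecutive values (wrapping around): 34.528°, 289.985°, 9.993°, 18.918°, 6.576°.
Largest gap = 289.985° ⇒ minimal covering band is its complement: 360° − 289.985° = 70.015°.
Band runs from +146.993° eastward to -142.992°, crossing the antimeridian.

70.015°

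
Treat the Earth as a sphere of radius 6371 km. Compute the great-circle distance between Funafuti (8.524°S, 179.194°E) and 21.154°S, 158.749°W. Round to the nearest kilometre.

2750 km

Δλ = -158.749 − 179.194 = -337.943°; wrapped into (−180°, 180°]: 22.057°.
Δφ = -21.154 − -8.524 = -12.630°.
a = sin²(Δφ/2) + cos φ₁ · cos φ₂ · sin²(Δλ/2) = 0.045850.
c = 2·atan2(√a, √(1−a)) = 0.43160 rad → d = 6371·c ≈ 2749.70 km.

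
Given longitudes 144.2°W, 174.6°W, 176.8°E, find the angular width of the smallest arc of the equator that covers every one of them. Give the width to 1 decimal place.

39.0°

Sort the longitudes: -174.6°, -144.2°, +176.8°.
Eastward gaps between consecutive values (wrapping around): 30.4°, 321.0°, 8.6°.
Largest gap = 321.0° ⇒ minimal covering band is its complement: 360° − 321.0° = 39.0°.
Band runs from +176.8° eastward to -144.2°, crossing the antimeridian.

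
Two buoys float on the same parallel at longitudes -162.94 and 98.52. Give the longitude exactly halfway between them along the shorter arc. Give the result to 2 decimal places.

+147.79°

Signed shortest Δλ from -162.94° to +98.52° is -98.54°.
Midpoint longitude = -162.94° + (-98.54°)/2 = -162.94° − 49.27° = -212.21°.
Normalise into (−180°, 180°]: +147.79°.
(The naïve average (-162.94 + +98.52)/2 = -32.21° is on the wrong side of the globe.)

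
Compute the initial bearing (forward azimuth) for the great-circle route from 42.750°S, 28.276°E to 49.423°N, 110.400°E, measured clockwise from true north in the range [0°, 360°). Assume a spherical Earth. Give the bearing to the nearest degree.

Δλ = 110.400 − 28.276 = 82.124°.
θ = atan2( sin Δλ · cos φ₂ , cos φ₁ · sin φ₂ − sin φ₁ · cos φ₂ · cos Δλ )
  = atan2(0.64433, 0.61825) = 46.184° → normalised to [0°, 360°): 46.184°.

46°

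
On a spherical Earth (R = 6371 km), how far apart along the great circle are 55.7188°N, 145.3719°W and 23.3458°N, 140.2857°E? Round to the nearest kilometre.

Δλ = 140.2857 − -145.3719 = 285.6576°; wrapped into (−180°, 180°]: -74.3424°.
Δφ = 23.3458 − 55.7188 = -32.3730°.
a = sin²(Δφ/2) + cos φ₁ · cos φ₂ · sin²(Δλ/2) = 0.266495.
c = 2·atan2(√a, √(1−a)) = 1.08489 rad → d = 6371·c ≈ 6911.84 km.

6912 km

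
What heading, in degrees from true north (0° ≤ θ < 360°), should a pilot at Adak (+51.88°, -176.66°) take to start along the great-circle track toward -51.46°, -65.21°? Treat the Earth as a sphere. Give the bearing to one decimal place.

Δλ = -65.21 − -176.66 = 111.45°.
θ = atan2( sin Δλ · cos φ₂ , cos φ₁ · sin φ₂ − sin φ₁ · cos φ₂ · cos Δλ )
  = atan2(0.57991, -0.30359) = 117.633° → normalised to [0°, 360°): 117.633°.

117.6°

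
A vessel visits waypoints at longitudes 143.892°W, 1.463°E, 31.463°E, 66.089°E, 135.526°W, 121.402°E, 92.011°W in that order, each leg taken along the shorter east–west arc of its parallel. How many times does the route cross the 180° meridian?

3

Leg 1: -143.892° → +1.463°, shortest Δλ = 145.355° (east) — does not cross 180°.
Leg 2: +1.463° → +31.463°, shortest Δλ = 30.0° (east) — does not cross 180°.
Leg 3: +31.463° → +66.089°, shortest Δλ = 34.626° (east) — does not cross 180°.
Leg 4: +66.089° → -135.526°, shortest Δλ = 158.385° (east) — crosses 180°.
Leg 5: -135.526° → +121.402°, shortest Δλ = -103.072° (west) — crosses 180°.
Leg 6: +121.402° → -92.011°, shortest Δλ = 146.587° (east) — crosses 180°.
Total crossings: 3.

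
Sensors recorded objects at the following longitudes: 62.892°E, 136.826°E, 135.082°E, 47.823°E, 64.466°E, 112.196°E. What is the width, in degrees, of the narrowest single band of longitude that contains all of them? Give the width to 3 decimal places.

Sort the longitudes: +47.823°, +62.892°, +64.466°, +112.196°, +135.082°, +136.826°.
Eastward gaps between consecutive values (wrapping around): 15.069°, 1.574°, 47.730°, 22.886°, 1.744°, 270.997°.
Largest gap = 270.997° ⇒ minimal covering band is its complement: 360° − 270.997° = 89.003°.
Band runs from +47.823° eastward to +136.826°.

89.003°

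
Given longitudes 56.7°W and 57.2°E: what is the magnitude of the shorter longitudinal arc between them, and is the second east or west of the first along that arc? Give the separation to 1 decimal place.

Raw difference: 57.2 − -56.7 = 113.9°.
Normalise into (−180°, 180°]: 113.9° stays 113.9°.
Positive ⇒ the second point lies to the east; separation 113.9°.

113.9° east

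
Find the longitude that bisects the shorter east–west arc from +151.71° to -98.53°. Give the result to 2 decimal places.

Signed shortest Δλ from +151.71° to -98.53° is +109.76°.
Midpoint longitude = +151.71° + (+109.76°)/2 = +151.71° + 54.88° = +206.59°.
Normalise into (−180°, 180°]: -153.41°.
(The naïve average (+151.71 + -98.53)/2 = 26.59° is on the wrong side of the globe.)

-153.41°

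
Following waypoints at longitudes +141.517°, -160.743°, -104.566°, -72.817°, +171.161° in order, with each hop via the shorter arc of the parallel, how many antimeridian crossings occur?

2

Leg 1: +141.517° → -160.743°, shortest Δλ = 57.74° (east) — crosses 180°.
Leg 2: -160.743° → -104.566°, shortest Δλ = 56.177° (east) — does not cross 180°.
Leg 3: -104.566° → -72.817°, shortest Δλ = 31.749° (east) — does not cross 180°.
Leg 4: -72.817° → +171.161°, shortest Δλ = -116.022° (west) — crosses 180°.
Total crossings: 2.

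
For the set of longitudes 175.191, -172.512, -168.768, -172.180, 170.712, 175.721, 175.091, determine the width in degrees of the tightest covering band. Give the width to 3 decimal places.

Sort the longitudes: -172.512°, -172.180°, -168.768°, +170.712°, +175.091°, +175.191°, +175.721°.
Eastward gaps between consecutive values (wrapping around): 0.332°, 3.412°, 339.480°, 4.379°, 0.100°, 0.530°, 11.767°.
Largest gap = 339.480° ⇒ minimal covering band is its complement: 360° − 339.480° = 20.520°.
Band runs from +170.712° eastward to -168.768°, crossing the antimeridian.

20.520°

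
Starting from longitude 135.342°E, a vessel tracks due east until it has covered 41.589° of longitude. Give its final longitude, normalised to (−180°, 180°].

Start at +135.342°; shift +41.589° → +176.931°.
+176.931° already lies in (−180°, 180°].

176.931°E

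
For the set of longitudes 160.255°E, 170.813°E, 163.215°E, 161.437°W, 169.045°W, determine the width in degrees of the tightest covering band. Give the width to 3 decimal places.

Sort the longitudes: -169.045°, -161.437°, +160.255°, +163.215°, +170.813°.
Eastward gaps between consecutive values (wrapping around): 7.608°, 321.692°, 2.960°, 7.598°, 20.142°.
Largest gap = 321.692° ⇒ minimal covering band is its complement: 360° − 321.692° = 38.308°.
Band runs from +160.255° eastward to -161.437°, crossing the antimeridian.

38.308°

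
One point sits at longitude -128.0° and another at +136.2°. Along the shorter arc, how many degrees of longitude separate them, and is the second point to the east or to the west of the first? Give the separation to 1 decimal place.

95.8° west

Raw difference: 136.2 − -128.0 = 264.2°.
Normalise into (−180°, 180°]: 264.2° − 360° = -95.8°.
Negative ⇒ the second point lies to the west; separation 95.8°.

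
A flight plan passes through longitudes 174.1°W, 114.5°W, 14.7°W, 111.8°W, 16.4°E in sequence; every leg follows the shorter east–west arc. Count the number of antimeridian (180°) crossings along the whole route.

Leg 1: -174.1° → -114.5°, shortest Δλ = 59.6° (east) — does not cross 180°.
Leg 2: -114.5° → -14.7°, shortest Δλ = 99.8° (east) — does not cross 180°.
Leg 3: -14.7° → -111.8°, shortest Δλ = -97.1° (west) — does not cross 180°.
Leg 4: -111.8° → +16.4°, shortest Δλ = 128.2° (east) — does not cross 180°.
Total crossings: 0.

0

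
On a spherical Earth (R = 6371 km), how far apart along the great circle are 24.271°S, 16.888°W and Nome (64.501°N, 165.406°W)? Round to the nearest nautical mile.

8099 nmi

Δλ = -165.406 − -16.888 = -148.518°.
Δφ = 64.501 − -24.271 = 88.772°.
a = sin²(Δφ/2) + cos φ₁ · cos φ₂ · sin²(Δλ/2) = 0.852846.
c = 2·atan2(√a, √(1−a)) = 2.35420 rad → d = 6371·c ≈ 14998.58 km ≈ 8098.58 nmi.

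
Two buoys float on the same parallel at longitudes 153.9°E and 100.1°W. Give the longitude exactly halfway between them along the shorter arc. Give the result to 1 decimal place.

Signed shortest Δλ from +153.9° to -100.1° is +106.0°.
Midpoint longitude = +153.9° + (+106.0°)/2 = +153.9° + 53.0° = +206.9°.
Normalise into (−180°, 180°]: -153.1°.
(The naïve average (+153.9 + -100.1)/2 = 26.9° is on the wrong side of the globe.)

153.1°W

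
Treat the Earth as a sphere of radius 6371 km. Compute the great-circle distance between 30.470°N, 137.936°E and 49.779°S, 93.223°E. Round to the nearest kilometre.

9955 km

Δλ = 93.223 − 137.936 = -44.713°.
Δφ = -49.779 − 30.470 = -80.249°.
a = sin²(Δφ/2) + cos φ₁ · cos φ₂ · sin²(Δλ/2) = 0.495839.
c = 2·atan2(√a, √(1−a)) = 1.56248 rad → d = 6371·c ≈ 9954.53 km.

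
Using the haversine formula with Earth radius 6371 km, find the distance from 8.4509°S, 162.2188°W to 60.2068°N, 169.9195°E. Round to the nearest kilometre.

8020 km

Δλ = 169.9195 − -162.2188 = 332.1383°; wrapped into (−180°, 180°]: -27.8617°.
Δφ = 60.2068 − -8.4509 = 68.6577°.
a = sin²(Δφ/2) + cos φ₁ · cos φ₂ · sin²(Δλ/2) = 0.346517.
c = 2·atan2(√a, √(1−a)) = 1.25879 rad → d = 6371·c ≈ 8019.77 km.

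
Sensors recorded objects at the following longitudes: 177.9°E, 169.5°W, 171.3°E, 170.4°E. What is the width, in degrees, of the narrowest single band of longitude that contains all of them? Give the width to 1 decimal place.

20.1°

Sort the longitudes: -169.5°, +170.4°, +171.3°, +177.9°.
Eastward gaps between consecutive values (wrapping around): 339.9°, 0.9°, 6.6°, 12.6°.
Largest gap = 339.9° ⇒ minimal covering band is its complement: 360° − 339.9° = 20.1°.
Band runs from +170.4° eastward to -169.5°, crossing the antimeridian.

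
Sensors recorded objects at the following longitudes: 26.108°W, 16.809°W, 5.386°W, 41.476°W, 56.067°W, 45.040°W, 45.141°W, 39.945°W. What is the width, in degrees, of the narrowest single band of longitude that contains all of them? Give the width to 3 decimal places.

Sort the longitudes: -56.067°, -45.141°, -45.040°, -41.476°, -39.945°, -26.108°, -16.809°, -5.386°.
Eastward gaps between consecutive values (wrapping around): 10.926°, 0.101°, 3.564°, 1.531°, 13.837°, 9.299°, 11.423°, 309.319°.
Largest gap = 309.319° ⇒ minimal covering band is its complement: 360° − 309.319° = 50.681°.
Band runs from -56.067° eastward to -5.386°.

50.681°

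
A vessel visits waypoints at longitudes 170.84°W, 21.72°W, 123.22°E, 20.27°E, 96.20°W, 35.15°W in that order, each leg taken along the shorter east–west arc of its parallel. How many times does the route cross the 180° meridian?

Leg 1: -170.84° → -21.72°, shortest Δλ = 149.12° (east) — does not cross 180°.
Leg 2: -21.72° → +123.22°, shortest Δλ = 144.94° (east) — does not cross 180°.
Leg 3: +123.22° → +20.27°, shortest Δλ = -102.95° (west) — does not cross 180°.
Leg 4: +20.27° → -96.20°, shortest Δλ = -116.47° (west) — does not cross 180°.
Leg 5: -96.20° → -35.15°, shortest Δλ = 61.05° (east) — does not cross 180°.
Total crossings: 0.

0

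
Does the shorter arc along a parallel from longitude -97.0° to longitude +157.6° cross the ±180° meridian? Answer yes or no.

Yes

Naïve |157.6 − -97.0| = 254.6° > 180°, so the shorter arc goes the other way round — across 180°.
Signed shortest Δλ = ((157.6 − -97.0 + 180) mod 360) − 180 = -105.4°.
Going west by 105.4° from -97.0° passes through 180° before reaching +157.6°.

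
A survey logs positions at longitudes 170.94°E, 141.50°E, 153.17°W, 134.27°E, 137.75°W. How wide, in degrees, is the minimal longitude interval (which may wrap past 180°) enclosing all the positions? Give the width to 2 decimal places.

87.98°

Sort the longitudes: -153.17°, -137.75°, +134.27°, +141.50°, +170.94°.
Eastward gaps between consecutive values (wrapping around): 15.42°, 272.02°, 7.23°, 29.44°, 35.89°.
Largest gap = 272.02° ⇒ minimal covering band is its complement: 360° − 272.02° = 87.98°.
Band runs from +134.27° eastward to -137.75°, crossing the antimeridian.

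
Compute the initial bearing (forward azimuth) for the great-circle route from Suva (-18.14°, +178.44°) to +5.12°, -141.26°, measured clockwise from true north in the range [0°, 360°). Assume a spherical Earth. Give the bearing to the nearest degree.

Δλ = -141.26 − 178.44 = -319.70°; wrapped into (−180°, 180°]: 40.30°.
θ = atan2( sin Δλ · cos φ₂ , cos φ₁ · sin φ₂ − sin φ₁ · cos φ₂ · cos Δλ )
  = atan2(0.64421, 0.32131) = 63.492° → normalised to [0°, 360°): 63.492°.

63°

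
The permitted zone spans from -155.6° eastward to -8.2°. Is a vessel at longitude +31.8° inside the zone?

Band width going east from -155.6° to -8.2°: ((-8.2 − -155.6) mod 360) = 147.4°.
Offset of +31.8° east of the west edge: ((31.8 − -155.6) mod 360) = 187.4°.
187.4° > 147.4° ⇒ outside.

No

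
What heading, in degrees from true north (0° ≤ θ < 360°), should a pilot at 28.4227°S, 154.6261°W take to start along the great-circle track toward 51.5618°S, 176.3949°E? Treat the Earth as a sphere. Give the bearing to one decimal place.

Δλ = 176.3949 − -154.6261 = 331.0210°; wrapped into (−180°, 180°]: -28.9790°.
θ = atan2( sin Δλ · cos φ₂ , cos φ₁ · sin φ₂ − sin φ₁ · cos φ₂ · cos Δλ )
  = atan2(-0.30119, -0.43001) = -144.992° → normalised to [0°, 360°): 215.008°.

215.0°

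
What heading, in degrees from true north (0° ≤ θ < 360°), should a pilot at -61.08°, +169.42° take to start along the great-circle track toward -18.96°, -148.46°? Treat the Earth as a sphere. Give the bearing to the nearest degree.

54°

Δλ = -148.46 − 169.42 = -317.88°; wrapped into (−180°, 180°]: 42.12°.
θ = atan2( sin Δλ · cos φ₂ , cos φ₁ · sin φ₂ − sin φ₁ · cos φ₂ · cos Δλ )
  = atan2(0.63430, 0.45690) = 54.234° → normalised to [0°, 360°): 54.234°.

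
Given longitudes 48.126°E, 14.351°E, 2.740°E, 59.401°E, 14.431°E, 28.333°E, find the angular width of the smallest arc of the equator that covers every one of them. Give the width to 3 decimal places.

56.661°

Sort the longitudes: +2.740°, +14.351°, +14.431°, +28.333°, +48.126°, +59.401°.
Eastward gaps between consecutive values (wrapping around): 11.611°, 0.080°, 13.902°, 19.793°, 11.275°, 303.339°.
Largest gap = 303.339° ⇒ minimal covering band is its complement: 360° − 303.339° = 56.661°.
Band runs from +2.740° eastward to +59.401°.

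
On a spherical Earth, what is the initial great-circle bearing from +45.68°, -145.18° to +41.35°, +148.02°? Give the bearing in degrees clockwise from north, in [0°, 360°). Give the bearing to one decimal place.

Δλ = 148.02 − -145.18 = 293.20°; wrapped into (−180°, 180°]: -66.80°.
θ = atan2( sin Δλ · cos φ₂ , cos φ₁ · sin φ₂ − sin φ₁ · cos φ₂ · cos Δλ )
  = atan2(-0.68998, 0.25000) = -70.083° → normalised to [0°, 360°): 289.917°.

289.9°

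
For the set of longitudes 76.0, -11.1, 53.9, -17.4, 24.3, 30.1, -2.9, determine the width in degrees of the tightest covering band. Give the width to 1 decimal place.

Sort the longitudes: -17.4°, -11.1°, -2.9°, +24.3°, +30.1°, +53.9°, +76.0°.
Eastward gaps between consecutive values (wrapping around): 6.3°, 8.2°, 27.2°, 5.8°, 23.8°, 22.1°, 266.6°.
Largest gap = 266.6° ⇒ minimal covering band is its complement: 360° − 266.6° = 93.4°.
Band runs from -17.4° eastward to +76.0°.

93.4°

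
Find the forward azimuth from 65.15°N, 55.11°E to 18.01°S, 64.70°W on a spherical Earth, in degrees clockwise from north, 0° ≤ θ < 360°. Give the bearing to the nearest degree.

290°

Δλ = -64.70 − 55.11 = -119.81°.
θ = atan2( sin Δλ · cos φ₂ , cos φ₁ · sin φ₂ − sin φ₁ · cos φ₂ · cos Δλ )
  = atan2(-0.82516, 0.29906) = -70.078° → normalised to [0°, 360°): 289.922°.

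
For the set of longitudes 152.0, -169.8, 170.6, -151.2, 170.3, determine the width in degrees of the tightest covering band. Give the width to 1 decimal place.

Sort the longitudes: -169.8°, -151.2°, +152.0°, +170.3°, +170.6°.
Eastward gaps between consecutive values (wrapping around): 18.6°, 303.2°, 18.3°, 0.3°, 19.6°.
Largest gap = 303.2° ⇒ minimal covering band is its complement: 360° − 303.2° = 56.8°.
Band runs from +152.0° eastward to -151.2°, crossing the antimeridian.

56.8°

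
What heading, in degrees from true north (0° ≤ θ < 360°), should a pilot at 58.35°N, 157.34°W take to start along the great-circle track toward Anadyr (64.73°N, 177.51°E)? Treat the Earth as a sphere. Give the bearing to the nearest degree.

309°

Δλ = 177.51 − -157.34 = 334.85°; wrapped into (−180°, 180°]: -25.15°.
θ = atan2( sin Δλ · cos φ₂ , cos φ₁ · sin φ₂ − sin φ₁ · cos φ₂ · cos Δλ )
  = atan2(-0.18142, 0.14557) = -51.256° → normalised to [0°, 360°): 308.744°.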